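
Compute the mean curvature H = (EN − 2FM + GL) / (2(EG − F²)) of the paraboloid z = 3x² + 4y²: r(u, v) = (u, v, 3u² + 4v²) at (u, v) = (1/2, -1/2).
H = 7*sqrt(26)/52

With E = 36*u^2 + 1, F = 48*u*v, G = 64*v^2 + 1, L = 6/sqrt(36*u^2 + 64*v^2 + 1), M = 0, N = 8/sqrt(36*u^2 + 64*v^2 + 1), assemble
  H = (EN − 2FM + GL) / (2(EG − F²)) = (144*u^2 + 192*v^2 + 7)/(36*u^2 + 64*v^2 + 1)^(3/2).
At (u, v) = (1/2, -1/2): H = 7*sqrt(26)/52.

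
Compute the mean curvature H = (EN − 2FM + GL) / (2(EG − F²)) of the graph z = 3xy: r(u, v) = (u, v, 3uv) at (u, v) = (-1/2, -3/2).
H = -81*sqrt(94)/4418

With E = 9*v^2 + 1, F = 9*u*v, G = 9*u^2 + 1, L = 0, M = 3/sqrt(9*u^2 + 9*v^2 + 1), N = 0, assemble
  H = (EN − 2FM + GL) / (2(EG − F²)) = -27*u*v/(9*u^2 + 9*v^2 + 1)^(3/2).
At (u, v) = (-1/2, -3/2): H = -81*sqrt(94)/4418.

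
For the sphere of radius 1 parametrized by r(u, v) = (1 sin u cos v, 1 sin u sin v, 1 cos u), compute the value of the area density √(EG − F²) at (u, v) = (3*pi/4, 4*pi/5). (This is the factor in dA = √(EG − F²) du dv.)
√(EG − F²)|_{(3*pi/4, 4*pi/5)} = sqrt(2)/2

E = 1, F = 0, G = sin(u)^2, so EG − F² = sin(u)^2. Taking the positive square root: √(EG − F²) = Abs(sin(u)). At (u, v) = (3*pi/4, 4*pi/5): sqrt(2)/2.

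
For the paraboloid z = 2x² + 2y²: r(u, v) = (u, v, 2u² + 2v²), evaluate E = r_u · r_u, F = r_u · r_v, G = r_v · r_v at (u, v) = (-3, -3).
E = 145;  F = 144;  G = 145

Partials: r_u = (1, 0, 4*u), r_v = (0, 1, 4*v). As functions of (u, v):
  E = r_u · r_u = 16*u^2 + 1,
  F = r_u · r_v = 16*u*v,
  G = r_v · r_v = 16*v^2 + 1.
Evaluating at (u, v) = (-3, -3): E = 145, F = 144, G = 145.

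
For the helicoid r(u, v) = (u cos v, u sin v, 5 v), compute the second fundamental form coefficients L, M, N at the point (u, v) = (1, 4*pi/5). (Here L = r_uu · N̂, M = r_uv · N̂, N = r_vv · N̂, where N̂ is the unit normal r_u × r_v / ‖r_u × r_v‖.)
L = 0;  M = -5*sqrt(26)/26;  N = 0

Compute the unit normal N̂(u, v) = (5*sin(v)/sqrt(u^2 + 25), -5*cos(v)/sqrt(u^2 + 25), u/sqrt(u^2 + 25)), and the second partials r_uu, r_uv, r_vv. Take dot products:
  L(u, v) = r_uu · N̂ = 0,
  M(u, v) = r_uv · N̂ = -5/sqrt(u^2 + 25),
  N(u, v) = r_vv · N̂ = 0.
Evaluating at (u, v) = (1, 4*pi/5):
  L = 0, M = -5*sqrt(26)/26, N = 0.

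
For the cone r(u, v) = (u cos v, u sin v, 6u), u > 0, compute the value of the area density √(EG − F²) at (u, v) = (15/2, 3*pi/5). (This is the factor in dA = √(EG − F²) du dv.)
√(EG − F²)|_{(15/2, 3*pi/5)} = 15*sqrt(37)/2

E = 37, F = 0, G = u^2, so EG − F² = 37*u^2. Taking the positive square root: √(EG − F²) = sqrt(37)*Abs(u). At (u, v) = (15/2, 3*pi/5): 15*sqrt(37)/2.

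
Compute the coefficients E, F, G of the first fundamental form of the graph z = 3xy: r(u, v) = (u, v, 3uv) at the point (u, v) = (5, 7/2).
E = 445/4;  F = 315/2;  G = 226

Partials: r_u = (1, 0, 3*v), r_v = (0, 1, 3*u). As functions of (u, v):
  E = r_u · r_u = 9*v^2 + 1,
  F = r_u · r_v = 9*u*v,
  G = r_v · r_v = 9*u^2 + 1.
Evaluating at (u, v) = (5, 7/2): E = 445/4, F = 315/2, G = 226.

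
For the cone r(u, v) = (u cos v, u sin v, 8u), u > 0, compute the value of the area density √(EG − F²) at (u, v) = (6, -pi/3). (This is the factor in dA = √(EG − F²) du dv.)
√(EG − F²)|_{(6, -pi/3)} = 6*sqrt(65)

E = 65, F = 0, G = u^2, so EG − F² = 65*u^2. Taking the positive square root: √(EG − F²) = sqrt(65)*Abs(u). At (u, v) = (6, -pi/3): 6*sqrt(65).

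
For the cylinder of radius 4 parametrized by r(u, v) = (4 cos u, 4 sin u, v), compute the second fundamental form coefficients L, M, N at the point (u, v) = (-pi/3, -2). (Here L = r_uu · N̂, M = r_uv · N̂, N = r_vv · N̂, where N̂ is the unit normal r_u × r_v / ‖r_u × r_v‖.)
L = -4;  M = 0;  N = 0

Compute the unit normal N̂(u, v) = (cos(u), sin(u), 0), and the second partials r_uu, r_uv, r_vv. Take dot products:
  L(u, v) = r_uu · N̂ = -4,
  M(u, v) = r_uv · N̂ = 0,
  N(u, v) = r_vv · N̂ = 0.
Evaluating at (u, v) = (-pi/3, -2):
  L = -4, M = 0, N = 0.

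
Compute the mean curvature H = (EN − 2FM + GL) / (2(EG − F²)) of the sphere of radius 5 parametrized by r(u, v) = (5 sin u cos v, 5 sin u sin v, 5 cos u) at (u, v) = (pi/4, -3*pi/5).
H = -1/5

With E = 25, F = 0, G = 25*sin(u)^2, L = -5*sin(u)/Abs(sin(u)), M = 0, N = -5*sin(u)^3/Abs(sin(u)), assemble
  H = (EN − 2FM + GL) / (2(EG − F²)) = -sin(u)/(5*Abs(sin(u))).
At (u, v) = (pi/4, -3*pi/5): H = -1/5.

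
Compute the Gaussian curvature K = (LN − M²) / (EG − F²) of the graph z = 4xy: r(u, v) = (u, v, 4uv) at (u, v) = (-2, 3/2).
K = -16/10201

Coefficients of the first fundamental form: E = 16*v^2 + 1, F = 16*u*v, G = 16*u^2 + 1.
Coefficients of the second fundamental form: L = 0, M = 4/sqrt(16*u^2 + 16*v^2 + 1), N = 0.
Assemble K = (LN − M²)/(EG − F²) = -16/(256*u^4 + 512*u^2*v^2 + 32*u^2 + 256*v^4 + 32*v^2 + 1). At (u, v) = (-2, 3/2): K = -16/10201.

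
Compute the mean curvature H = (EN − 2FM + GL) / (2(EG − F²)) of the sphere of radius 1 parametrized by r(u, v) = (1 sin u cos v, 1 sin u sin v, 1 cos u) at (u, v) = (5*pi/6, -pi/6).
H = -1

With E = 1, F = 0, G = sin(u)^2, L = -sin(u)/Abs(sin(u)), M = 0, N = -sin(u)^3/Abs(sin(u)), assemble
  H = (EN − 2FM + GL) / (2(EG − F²)) = -sin(u)/Abs(sin(u)).
At (u, v) = (5*pi/6, -pi/6): H = -1.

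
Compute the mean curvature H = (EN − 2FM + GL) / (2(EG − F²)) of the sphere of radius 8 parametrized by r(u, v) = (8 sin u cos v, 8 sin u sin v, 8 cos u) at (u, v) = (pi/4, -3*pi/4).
H = -1/8

With E = 64, F = 0, G = 64*sin(u)^2, L = -8*sin(u)/Abs(sin(u)), M = 0, N = -8*sin(u)^3/Abs(sin(u)), assemble
  H = (EN − 2FM + GL) / (2(EG − F²)) = -sin(u)/(8*Abs(sin(u))).
At (u, v) = (pi/4, -3*pi/4): H = -1/8.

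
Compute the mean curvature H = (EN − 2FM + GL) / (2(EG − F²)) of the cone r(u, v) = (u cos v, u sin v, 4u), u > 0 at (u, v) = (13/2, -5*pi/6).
H = 4*sqrt(17)/221

With E = 17, F = 0, G = u^2, L = 0, M = 0, N = 4*sqrt(17)*u^2/(17*Abs(u)), assemble
  H = (EN − 2FM + GL) / (2(EG − F²)) = 2*sqrt(17)/(17*Abs(u)).
At (u, v) = (13/2, -5*pi/6): H = 4*sqrt(17)/221.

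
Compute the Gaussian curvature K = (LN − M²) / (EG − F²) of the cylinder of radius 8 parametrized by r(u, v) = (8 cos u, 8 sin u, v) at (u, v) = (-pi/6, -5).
K = 0

Coefficients of the first fundamental form: E = 64, F = 0, G = 1.
Coefficients of the second fundamental form: L = -8, M = 0, N = 0.
Assemble K = (LN − M²)/(EG − F²) = 0. At (u, v) = (-pi/6, -5): K = 0.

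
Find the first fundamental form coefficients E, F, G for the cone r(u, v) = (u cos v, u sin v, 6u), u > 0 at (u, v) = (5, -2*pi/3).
E = 37;  F = 0;  G = 25

Partials: r_u = (cos(v), sin(v), 6), r_v = (-u*sin(v), u*cos(v), 0). As functions of (u, v):
  E = r_u · r_u = 37,
  F = r_u · r_v = 0,
  G = r_v · r_v = u^2.
Evaluating at (u, v) = (5, -2*pi/3): E = 37, F = 0, G = 25.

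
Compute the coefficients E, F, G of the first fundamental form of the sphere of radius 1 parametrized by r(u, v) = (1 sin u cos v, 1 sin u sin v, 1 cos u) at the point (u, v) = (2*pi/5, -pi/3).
E = 1;  F = 0;  G = sqrt(5)/8 + 5/8

Partials: r_u = (cos(u)*cos(v), sin(v)*cos(u), -sin(u)), r_v = (-sin(u)*sin(v), sin(u)*cos(v), 0). As functions of (u, v):
  E = r_u · r_u = 1,
  F = r_u · r_v = 0,
  G = r_v · r_v = sin(u)^2.
Evaluating at (u, v) = (2*pi/5, -pi/3): E = 1, F = 0, G = sqrt(5)/8 + 5/8.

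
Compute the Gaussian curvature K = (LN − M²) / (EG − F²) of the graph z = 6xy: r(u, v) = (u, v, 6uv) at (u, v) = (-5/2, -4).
K = -9/160801

Coefficients of the first fundamental form: E = 36*v^2 + 1, F = 36*u*v, G = 36*u^2 + 1.
Coefficients of the second fundamental form: L = 0, M = 6/sqrt(36*u^2 + 36*v^2 + 1), N = 0.
Assemble K = (LN − M²)/(EG − F²) = -36/(1296*u^4 + 2592*u^2*v^2 + 72*u^2 + 1296*v^4 + 72*v^2 + 1). At (u, v) = (-5/2, -4): K = -9/160801.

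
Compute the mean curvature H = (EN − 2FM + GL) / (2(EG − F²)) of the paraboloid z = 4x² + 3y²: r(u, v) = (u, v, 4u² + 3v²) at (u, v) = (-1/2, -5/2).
H = 955*sqrt(2)/5324

With E = 64*u^2 + 1, F = 48*u*v, G = 36*v^2 + 1, L = 8/sqrt(64*u^2 + 36*v^2 + 1), M = 0, N = 6/sqrt(64*u^2 + 36*v^2 + 1), assemble
  H = (EN − 2FM + GL) / (2(EG − F²)) = (192*u^2 + 144*v^2 + 7)/(64*u^2 + 36*v^2 + 1)^(3/2).
At (u, v) = (-1/2, -5/2): H = 955*sqrt(2)/5324.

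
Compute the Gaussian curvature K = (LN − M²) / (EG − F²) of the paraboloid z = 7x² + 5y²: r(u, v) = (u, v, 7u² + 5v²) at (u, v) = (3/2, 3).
K = 35/450241

Coefficients of the first fundamental form: E = 196*u^2 + 1, F = 140*u*v, G = 100*v^2 + 1.
Coefficients of the second fundamental form: L = 14/sqrt(196*u^2 + 100*v^2 + 1), M = 0, N = 10/sqrt(196*u^2 + 100*v^2 + 1).
Assemble K = (LN − M²)/(EG − F²) = 140/(38416*u^4 + 39200*u^2*v^2 + 392*u^2 + 10000*v^4 + 200*v^2 + 1). At (u, v) = (3/2, 3): K = 35/450241.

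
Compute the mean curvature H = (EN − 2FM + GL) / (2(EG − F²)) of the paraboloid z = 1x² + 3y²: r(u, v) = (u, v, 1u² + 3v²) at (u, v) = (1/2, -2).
H = 151*sqrt(146)/21316

With E = 4*u^2 + 1, F = 12*u*v, G = 36*v^2 + 1, L = 2/sqrt(4*u^2 + 36*v^2 + 1), M = 0, N = 6/sqrt(4*u^2 + 36*v^2 + 1), assemble
  H = (EN − 2FM + GL) / (2(EG − F²)) = 4*(3*u^2 + 9*v^2 + 1)/(4*u^2 + 36*v^2 + 1)^(3/2).
At (u, v) = (1/2, -2): H = 151*sqrt(146)/21316.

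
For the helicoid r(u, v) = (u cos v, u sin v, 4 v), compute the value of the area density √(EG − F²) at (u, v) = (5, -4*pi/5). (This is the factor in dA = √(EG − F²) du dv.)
√(EG − F²)|_{(5, -4*pi/5)} = sqrt(41)

E = 1, F = 0, G = u^2 + 16, so EG − F² = u^2 + 16. Taking the positive square root: √(EG − F²) = sqrt(u^2 + 16). At (u, v) = (5, -4*pi/5): sqrt(41).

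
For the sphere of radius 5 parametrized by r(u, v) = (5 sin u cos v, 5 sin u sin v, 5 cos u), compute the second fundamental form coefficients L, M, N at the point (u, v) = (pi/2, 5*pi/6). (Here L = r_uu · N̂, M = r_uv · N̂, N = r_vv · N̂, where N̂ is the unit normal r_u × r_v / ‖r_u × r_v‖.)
L = -5;  M = 0;  N = -5

Compute the unit normal N̂(u, v) = (sin(u)^2*cos(v)/Abs(sin(u)), sin(u)^2*sin(v)/Abs(sin(u)), sin(2*u)/(2*Abs(sin(u)))), and the second partials r_uu, r_uv, r_vv. Take dot products:
  L(u, v) = r_uu · N̂ = -5*sin(u)/Abs(sin(u)),
  M(u, v) = r_uv · N̂ = 0,
  N(u, v) = r_vv · N̂ = -5*sin(u)^3/Abs(sin(u)).
Evaluating at (u, v) = (pi/2, 5*pi/6):
  L = -5, M = 0, N = -5.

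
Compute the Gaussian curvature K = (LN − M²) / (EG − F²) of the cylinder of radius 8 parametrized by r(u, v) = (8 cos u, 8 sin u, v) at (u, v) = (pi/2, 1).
K = 0

Coefficients of the first fundamental form: E = 64, F = 0, G = 1.
Coefficients of the second fundamental form: L = -8, M = 0, N = 0.
Assemble K = (LN − M²)/(EG − F²) = 0. At (u, v) = (pi/2, 1): K = 0.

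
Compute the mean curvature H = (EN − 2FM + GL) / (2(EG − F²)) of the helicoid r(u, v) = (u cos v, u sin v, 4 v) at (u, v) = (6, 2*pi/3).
H = 0

With E = 1, F = 0, G = u^2 + 16, L = 0, M = -4/sqrt(u^2 + 16), N = 0, assemble
  H = (EN − 2FM + GL) / (2(EG − F²)) = 0.
At (u, v) = (6, 2*pi/3): H = 0.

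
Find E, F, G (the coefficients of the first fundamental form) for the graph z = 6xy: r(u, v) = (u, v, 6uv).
E = 36*v^2 + 1;  F = 36*u*v;  G = 36*u^2 + 1

Compute partials: r_u = (1, 0, 6*v), r_v = (0, 1, 6*u). Then
  E = r_u · r_u = 36*v^2 + 1,
  F = r_u · r_v = 36*u*v,
  G = r_v · r_v = 36*u^2 + 1.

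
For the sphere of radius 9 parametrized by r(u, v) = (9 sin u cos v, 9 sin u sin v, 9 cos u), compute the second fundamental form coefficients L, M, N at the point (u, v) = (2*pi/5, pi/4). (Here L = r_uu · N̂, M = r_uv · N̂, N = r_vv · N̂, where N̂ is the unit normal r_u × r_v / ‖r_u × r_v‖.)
L = -9;  M = 0;  N = -45/8 - 9*sqrt(5)/8

Compute the unit normal N̂(u, v) = (sin(u)^2*cos(v)/Abs(sin(u)), sin(u)^2*sin(v)/Abs(sin(u)), sin(2*u)/(2*Abs(sin(u)))), and the second partials r_uu, r_uv, r_vv. Take dot products:
  L(u, v) = r_uu · N̂ = -9*sin(u)/Abs(sin(u)),
  M(u, v) = r_uv · N̂ = 0,
  N(u, v) = r_vv · N̂ = -9*sin(u)^3/Abs(sin(u)).
Evaluating at (u, v) = (2*pi/5, pi/4):
  L = -9, M = 0, N = -45/8 - 9*sqrt(5)/8.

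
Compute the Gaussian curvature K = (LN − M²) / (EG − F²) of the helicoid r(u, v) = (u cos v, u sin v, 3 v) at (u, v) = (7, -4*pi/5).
K = -9/3364

Coefficients of the first fundamental form: E = 1, F = 0, G = u^2 + 9.
Coefficients of the second fundamental form: L = 0, M = -3/sqrt(u^2 + 9), N = 0.
Assemble K = (LN − M²)/(EG − F²) = -9/(u^2 + 9)^2. At (u, v) = (7, -4*pi/5): K = -9/3364.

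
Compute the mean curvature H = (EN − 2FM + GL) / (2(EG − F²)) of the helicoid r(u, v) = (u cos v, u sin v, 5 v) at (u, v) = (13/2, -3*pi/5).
H = 0

With E = 1, F = 0, G = u^2 + 25, L = 0, M = -5/sqrt(u^2 + 25), N = 0, assemble
  H = (EN − 2FM + GL) / (2(EG − F²)) = 0.
At (u, v) = (13/2, -3*pi/5): H = 0.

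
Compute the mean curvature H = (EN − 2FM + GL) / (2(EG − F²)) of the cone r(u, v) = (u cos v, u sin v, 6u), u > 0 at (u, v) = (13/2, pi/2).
H = 6*sqrt(37)/481

With E = 37, F = 0, G = u^2, L = 0, M = 0, N = 6*sqrt(37)*u^2/(37*Abs(u)), assemble
  H = (EN − 2FM + GL) / (2(EG − F²)) = 3*sqrt(37)/(37*Abs(u)).
At (u, v) = (13/2, pi/2): H = 6*sqrt(37)/481.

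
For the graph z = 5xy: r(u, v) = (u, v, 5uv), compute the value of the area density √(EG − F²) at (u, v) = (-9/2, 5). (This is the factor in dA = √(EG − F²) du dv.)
√(EG − F²)|_{(-9/2, 5)} = sqrt(4529)/2

E = 25*v^2 + 1, F = 25*u*v, G = 25*u^2 + 1, so EG − F² = 25*u^2 + 25*v^2 + 1. Taking the positive square root: √(EG − F²) = sqrt(25*u^2 + 25*v^2 + 1). At (u, v) = (-9/2, 5): sqrt(4529)/2.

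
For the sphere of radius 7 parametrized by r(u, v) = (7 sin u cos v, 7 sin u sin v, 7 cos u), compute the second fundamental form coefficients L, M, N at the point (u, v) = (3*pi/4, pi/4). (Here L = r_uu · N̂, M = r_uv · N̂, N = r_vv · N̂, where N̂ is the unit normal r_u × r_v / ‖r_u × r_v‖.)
L = -7;  M = 0;  N = -7/2

Compute the unit normal N̂(u, v) = (sin(u)^2*cos(v)/Abs(sin(u)), sin(u)^2*sin(v)/Abs(sin(u)), sin(2*u)/(2*Abs(sin(u)))), and the second partials r_uu, r_uv, r_vv. Take dot products:
  L(u, v) = r_uu · N̂ = -7*sin(u)/Abs(sin(u)),
  M(u, v) = r_uv · N̂ = 0,
  N(u, v) = r_vv · N̂ = -7*sin(u)^3/Abs(sin(u)).
Evaluating at (u, v) = (3*pi/4, pi/4):
  L = -7, M = 0, N = -7/2.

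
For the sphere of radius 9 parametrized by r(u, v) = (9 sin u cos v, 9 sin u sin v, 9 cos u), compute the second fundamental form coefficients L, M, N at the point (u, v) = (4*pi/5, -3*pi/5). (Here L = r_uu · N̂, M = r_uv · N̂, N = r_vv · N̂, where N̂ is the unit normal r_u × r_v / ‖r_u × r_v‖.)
L = -9;  M = 0;  N = -45/8 + 9*sqrt(5)/8

Compute the unit normal N̂(u, v) = (sin(u)^2*cos(v)/Abs(sin(u)), sin(u)^2*sin(v)/Abs(sin(u)), sin(2*u)/(2*Abs(sin(u)))), and the second partials r_uu, r_uv, r_vv. Take dot products:
  L(u, v) = r_uu · N̂ = -9*sin(u)/Abs(sin(u)),
  M(u, v) = r_uv · N̂ = 0,
  N(u, v) = r_vv · N̂ = -9*sin(u)^3/Abs(sin(u)).
Evaluating at (u, v) = (4*pi/5, -3*pi/5):
  L = -9, M = 0, N = -45/8 + 9*sqrt(5)/8.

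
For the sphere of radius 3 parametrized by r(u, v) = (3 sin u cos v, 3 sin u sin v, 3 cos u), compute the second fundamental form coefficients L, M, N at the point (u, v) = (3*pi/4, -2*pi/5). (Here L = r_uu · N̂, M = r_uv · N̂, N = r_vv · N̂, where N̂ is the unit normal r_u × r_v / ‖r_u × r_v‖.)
L = -3;  M = 0;  N = -3/2

Compute the unit normal N̂(u, v) = (sin(u)^2*cos(v)/Abs(sin(u)), sin(u)^2*sin(v)/Abs(sin(u)), sin(2*u)/(2*Abs(sin(u)))), and the second partials r_uu, r_uv, r_vv. Take dot products:
  L(u, v) = r_uu · N̂ = -3*sin(u)/Abs(sin(u)),
  M(u, v) = r_uv · N̂ = 0,
  N(u, v) = r_vv · N̂ = -3*sin(u)^3/Abs(sin(u)).
Evaluating at (u, v) = (3*pi/4, -2*pi/5):
  L = -3, M = 0, N = -3/2.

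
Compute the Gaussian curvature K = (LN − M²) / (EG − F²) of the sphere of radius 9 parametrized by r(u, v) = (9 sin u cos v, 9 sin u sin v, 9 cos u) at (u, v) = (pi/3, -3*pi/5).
K = 1/81

Coefficients of the first fundamental form: E = 81, F = 0, G = 81*sin(u)^2.
Coefficients of the second fundamental form: L = -9*sin(u)/Abs(sin(u)), M = 0, N = -9*sin(u)^3/Abs(sin(u)).
Assemble K = (LN − M²)/(EG − F²) = 1/81. At (u, v) = (pi/3, -3*pi/5): K = 1/81.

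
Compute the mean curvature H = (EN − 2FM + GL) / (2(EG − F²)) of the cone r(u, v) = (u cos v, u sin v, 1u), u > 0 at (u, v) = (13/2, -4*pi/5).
H = sqrt(2)/26

With E = 2, F = 0, G = u^2, L = 0, M = 0, N = sqrt(2)*u^2/(2*Abs(u)), assemble
  H = (EN − 2FM + GL) / (2(EG − F²)) = sqrt(2)/(4*Abs(u)).
At (u, v) = (13/2, -4*pi/5): H = sqrt(2)/26.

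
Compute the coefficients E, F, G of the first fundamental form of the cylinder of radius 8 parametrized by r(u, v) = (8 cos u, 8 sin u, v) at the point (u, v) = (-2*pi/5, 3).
E = 64;  F = 0;  G = 1

Partials: r_u = (-8*sin(u), 8*cos(u), 0), r_v = (0, 0, 1). As functions of (u, v):
  E = r_u · r_u = 64,
  F = r_u · r_v = 0,
  G = r_v · r_v = 1.
Evaluating at (u, v) = (-2*pi/5, 3): E = 64, F = 0, G = 1.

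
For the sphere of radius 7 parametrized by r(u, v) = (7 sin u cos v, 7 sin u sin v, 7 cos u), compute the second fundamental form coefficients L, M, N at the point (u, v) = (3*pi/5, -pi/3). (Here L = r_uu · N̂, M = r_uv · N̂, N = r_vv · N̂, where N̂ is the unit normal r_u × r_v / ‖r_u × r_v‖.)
L = -7;  M = 0;  N = -35/8 - 7*sqrt(5)/8

Compute the unit normal N̂(u, v) = (sin(u)^2*cos(v)/Abs(sin(u)), sin(u)^2*sin(v)/Abs(sin(u)), sin(2*u)/(2*Abs(sin(u)))), and the second partials r_uu, r_uv, r_vv. Take dot products:
  L(u, v) = r_uu · N̂ = -7*sin(u)/Abs(sin(u)),
  M(u, v) = r_uv · N̂ = 0,
  N(u, v) = r_vv · N̂ = -7*sin(u)^3/Abs(sin(u)).
Evaluating at (u, v) = (3*pi/5, -pi/3):
  L = -7, M = 0, N = -35/8 - 7*sqrt(5)/8.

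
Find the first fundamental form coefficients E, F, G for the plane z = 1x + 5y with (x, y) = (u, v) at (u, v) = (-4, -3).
E = 2;  F = 5;  G = 26

Partials: r_u = (1, 0, 1), r_v = (0, 1, 5). As functions of (u, v):
  E = r_u · r_u = 2,
  F = r_u · r_v = 5,
  G = r_v · r_v = 26.
Evaluating at (u, v) = (-4, -3): E = 2, F = 5, G = 26.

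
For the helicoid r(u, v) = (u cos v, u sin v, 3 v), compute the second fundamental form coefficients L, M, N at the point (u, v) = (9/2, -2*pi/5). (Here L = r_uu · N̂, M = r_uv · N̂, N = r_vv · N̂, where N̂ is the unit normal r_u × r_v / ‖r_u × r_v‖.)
L = 0;  M = -2*sqrt(13)/13;  N = 0

Compute the unit normal N̂(u, v) = (3*sin(v)/sqrt(u^2 + 9), -3*cos(v)/sqrt(u^2 + 9), u/sqrt(u^2 + 9)), and the second partials r_uu, r_uv, r_vv. Take dot products:
  L(u, v) = r_uu · N̂ = 0,
  M(u, v) = r_uv · N̂ = -3/sqrt(u^2 + 9),
  N(u, v) = r_vv · N̂ = 0.
Evaluating at (u, v) = (9/2, -2*pi/5):
  L = 0, M = -2*sqrt(13)/13, N = 0.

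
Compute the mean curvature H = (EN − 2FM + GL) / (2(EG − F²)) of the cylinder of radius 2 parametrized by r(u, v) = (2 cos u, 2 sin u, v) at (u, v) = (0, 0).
H = -1/4

With E = 4, F = 0, G = 1, L = -2, M = 0, N = 0, assemble
  H = (EN − 2FM + GL) / (2(EG − F²)) = -1/4.
At (u, v) = (0, 0): H = -1/4.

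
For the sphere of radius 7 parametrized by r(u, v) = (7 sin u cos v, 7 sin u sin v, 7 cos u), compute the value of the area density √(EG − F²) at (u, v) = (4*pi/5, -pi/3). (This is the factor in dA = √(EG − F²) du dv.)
√(EG − F²)|_{(4*pi/5, -pi/3)} = 49*sqrt(10 - 2*sqrt(5))/4

E = 49, F = 0, G = 49*sin(u)^2, so EG − F² = 2401*sin(u)^2. Taking the positive square root: √(EG − F²) = 49*Abs(sin(u)). At (u, v) = (4*pi/5, -pi/3): 49*sqrt(10 - 2*sqrt(5))/4.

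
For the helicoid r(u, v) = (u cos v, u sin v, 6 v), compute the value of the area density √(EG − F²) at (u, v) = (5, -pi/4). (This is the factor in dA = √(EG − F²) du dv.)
√(EG − F²)|_{(5, -pi/4)} = sqrt(61)

E = 1, F = 0, G = u^2 + 36, so EG − F² = u^2 + 36. Taking the positive square root: √(EG − F²) = sqrt(u^2 + 36). At (u, v) = (5, -pi/4): sqrt(61).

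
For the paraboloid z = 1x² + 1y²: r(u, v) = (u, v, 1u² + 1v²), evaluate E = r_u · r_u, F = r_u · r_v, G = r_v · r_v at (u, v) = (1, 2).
E = 5;  F = 8;  G = 17

Partials: r_u = (1, 0, 2*u), r_v = (0, 1, 2*v). As functions of (u, v):
  E = r_u · r_u = 4*u^2 + 1,
  F = r_u · r_v = 4*u*v,
  G = r_v · r_v = 4*v^2 + 1.
Evaluating at (u, v) = (1, 2): E = 5, F = 8, G = 17.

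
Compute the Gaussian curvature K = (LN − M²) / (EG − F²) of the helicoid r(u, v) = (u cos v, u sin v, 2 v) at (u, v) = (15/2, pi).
K = -64/58081

Coefficients of the first fundamental form: E = 1, F = 0, G = u^2 + 4.
Coefficients of the second fundamental form: L = 0, M = -2/sqrt(u^2 + 4), N = 0.
Assemble K = (LN − M²)/(EG − F²) = -4/(u^2 + 4)^2. At (u, v) = (15/2, pi): K = -64/58081.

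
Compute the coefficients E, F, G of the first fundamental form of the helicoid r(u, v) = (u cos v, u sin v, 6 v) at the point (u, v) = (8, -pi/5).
E = 1;  F = 0;  G = 100

Partials: r_u = (cos(v), sin(v), 0), r_v = (-u*sin(v), u*cos(v), 6). As functions of (u, v):
  E = r_u · r_u = 1,
  F = r_u · r_v = 0,
  G = r_v · r_v = u^2 + 36.
Evaluating at (u, v) = (8, -pi/5): E = 1, F = 0, G = 100.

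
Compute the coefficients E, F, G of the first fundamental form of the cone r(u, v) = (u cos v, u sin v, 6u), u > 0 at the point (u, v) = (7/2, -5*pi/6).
E = 37;  F = 0;  G = 49/4

Partials: r_u = (cos(v), sin(v), 6), r_v = (-u*sin(v), u*cos(v), 0). As functions of (u, v):
  E = r_u · r_u = 37,
  F = r_u · r_v = 0,
  G = r_v · r_v = u^2.
Evaluating at (u, v) = (7/2, -5*pi/6): E = 37, F = 0, G = 49/4.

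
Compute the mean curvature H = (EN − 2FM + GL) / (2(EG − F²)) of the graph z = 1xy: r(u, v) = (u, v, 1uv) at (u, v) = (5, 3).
H = -3*sqrt(35)/245

With E = v^2 + 1, F = u*v, G = u^2 + 1, L = 0, M = 1/sqrt(u^2 + v^2 + 1), N = 0, assemble
  H = (EN − 2FM + GL) / (2(EG − F²)) = -u*v/(u^2 + v^2 + 1)^(3/2).
At (u, v) = (5, 3): H = -3*sqrt(35)/245.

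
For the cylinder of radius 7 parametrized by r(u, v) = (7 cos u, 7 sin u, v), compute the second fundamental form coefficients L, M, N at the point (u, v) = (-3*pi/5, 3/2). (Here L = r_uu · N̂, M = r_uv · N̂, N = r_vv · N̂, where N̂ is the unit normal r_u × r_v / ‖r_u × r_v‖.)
L = -7;  M = 0;  N = 0

Compute the unit normal N̂(u, v) = (cos(u), sin(u), 0), and the second partials r_uu, r_uv, r_vv. Take dot products:
  L(u, v) = r_uu · N̂ = -7,
  M(u, v) = r_uv · N̂ = 0,
  N(u, v) = r_vv · N̂ = 0.
Evaluating at (u, v) = (-3*pi/5, 3/2):
  L = -7, M = 0, N = 0.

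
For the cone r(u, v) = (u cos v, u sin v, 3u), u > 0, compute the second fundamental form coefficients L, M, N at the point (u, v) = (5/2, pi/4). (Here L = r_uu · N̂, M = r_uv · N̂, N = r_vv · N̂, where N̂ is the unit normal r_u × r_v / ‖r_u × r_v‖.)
L = 0;  M = 0;  N = 3*sqrt(10)/4

Compute the unit normal N̂(u, v) = (-3*sqrt(10)*u*cos(v)/(10*Abs(u)), -3*sqrt(10)*u*sin(v)/(10*Abs(u)), sqrt(10)*u/(10*Abs(u))), and the second partials r_uu, r_uv, r_vv. Take dot products:
  L(u, v) = r_uu · N̂ = 0,
  M(u, v) = r_uv · N̂ = 0,
  N(u, v) = r_vv · N̂ = 3*sqrt(10)*u^2/(10*Abs(u)).
Evaluating at (u, v) = (5/2, pi/4):
  L = 0, M = 0, N = 3*sqrt(10)/4.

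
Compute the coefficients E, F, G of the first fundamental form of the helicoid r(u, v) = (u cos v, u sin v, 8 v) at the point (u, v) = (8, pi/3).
E = 1;  F = 0;  G = 128

Partials: r_u = (cos(v), sin(v), 0), r_v = (-u*sin(v), u*cos(v), 8). As functions of (u, v):
  E = r_u · r_u = 1,
  F = r_u · r_v = 0,
  G = r_v · r_v = u^2 + 64.
Evaluating at (u, v) = (8, pi/3): E = 1, F = 0, G = 128.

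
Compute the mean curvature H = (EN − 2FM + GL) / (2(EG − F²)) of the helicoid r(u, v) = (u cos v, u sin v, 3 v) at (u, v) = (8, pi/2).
H = 0

With E = 1, F = 0, G = u^2 + 9, L = 0, M = -3/sqrt(u^2 + 9), N = 0, assemble
  H = (EN − 2FM + GL) / (2(EG − F²)) = 0.
At (u, v) = (8, pi/2): H = 0.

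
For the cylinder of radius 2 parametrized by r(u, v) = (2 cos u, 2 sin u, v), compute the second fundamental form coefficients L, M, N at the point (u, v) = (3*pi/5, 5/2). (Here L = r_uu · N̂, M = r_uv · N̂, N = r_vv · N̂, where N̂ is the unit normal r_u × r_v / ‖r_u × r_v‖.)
L = -2;  M = 0;  N = 0

Compute the unit normal N̂(u, v) = (cos(u), sin(u), 0), and the second partials r_uu, r_uv, r_vv. Take dot products:
  L(u, v) = r_uu · N̂ = -2,
  M(u, v) = r_uv · N̂ = 0,
  N(u, v) = r_vv · N̂ = 0.
Evaluating at (u, v) = (3*pi/5, 5/2):
  L = -2, M = 0, N = 0.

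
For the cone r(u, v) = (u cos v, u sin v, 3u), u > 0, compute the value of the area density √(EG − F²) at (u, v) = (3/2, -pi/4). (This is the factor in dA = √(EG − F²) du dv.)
√(EG − F²)|_{(3/2, -pi/4)} = 3*sqrt(10)/2

E = 10, F = 0, G = u^2, so EG − F² = 10*u^2. Taking the positive square root: √(EG − F²) = sqrt(10)*Abs(u). At (u, v) = (3/2, -pi/4): 3*sqrt(10)/2.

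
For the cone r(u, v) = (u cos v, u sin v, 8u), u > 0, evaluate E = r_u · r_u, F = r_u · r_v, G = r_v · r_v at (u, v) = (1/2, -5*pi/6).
E = 65;  F = 0;  G = 1/4

Partials: r_u = (cos(v), sin(v), 8), r_v = (-u*sin(v), u*cos(v), 0). As functions of (u, v):
  E = r_u · r_u = 65,
  F = r_u · r_v = 0,
  G = r_v · r_v = u^2.
Evaluating at (u, v) = (1/2, -5*pi/6): E = 65, F = 0, G = 1/4.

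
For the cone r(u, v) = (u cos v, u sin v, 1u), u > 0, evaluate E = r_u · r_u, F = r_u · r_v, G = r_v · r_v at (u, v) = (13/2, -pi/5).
E = 2;  F = 0;  G = 169/4

Partials: r_u = (cos(v), sin(v), 1), r_v = (-u*sin(v), u*cos(v), 0). As functions of (u, v):
  E = r_u · r_u = 2,
  F = r_u · r_v = 0,
  G = r_v · r_v = u^2.
Evaluating at (u, v) = (13/2, -pi/5): E = 2, F = 0, G = 169/4.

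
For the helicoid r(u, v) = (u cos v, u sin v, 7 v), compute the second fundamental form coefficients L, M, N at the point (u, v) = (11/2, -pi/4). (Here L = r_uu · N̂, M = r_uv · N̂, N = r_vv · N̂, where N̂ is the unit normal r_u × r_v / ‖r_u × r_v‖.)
L = 0;  M = -14*sqrt(317)/317;  N = 0

Compute the unit normal N̂(u, v) = (7*sin(v)/sqrt(u^2 + 49), -7*cos(v)/sqrt(u^2 + 49), u/sqrt(u^2 + 49)), and the second partials r_uu, r_uv, r_vv. Take dot products:
  L(u, v) = r_uu · N̂ = 0,
  M(u, v) = r_uv · N̂ = -7/sqrt(u^2 + 49),
  N(u, v) = r_vv · N̂ = 0.
Evaluating at (u, v) = (11/2, -pi/4):
  L = 0, M = -14*sqrt(317)/317, N = 0.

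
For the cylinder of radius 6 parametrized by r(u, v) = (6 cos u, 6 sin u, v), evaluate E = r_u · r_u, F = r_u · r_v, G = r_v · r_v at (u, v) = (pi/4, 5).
E = 36;  F = 0;  G = 1

Partials: r_u = (-6*sin(u), 6*cos(u), 0), r_v = (0, 0, 1). As functions of (u, v):
  E = r_u · r_u = 36,
  F = r_u · r_v = 0,
  G = r_v · r_v = 1.
Evaluating at (u, v) = (pi/4, 5): E = 36, F = 0, G = 1.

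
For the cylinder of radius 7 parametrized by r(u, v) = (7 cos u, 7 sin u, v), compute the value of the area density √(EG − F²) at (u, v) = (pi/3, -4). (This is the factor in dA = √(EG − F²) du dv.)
√(EG − F²)|_{(pi/3, -4)} = 7

E = 49, F = 0, G = 1, so EG − F² = 49. Taking the positive square root: √(EG − F²) = 7. At (u, v) = (pi/3, -4): 7.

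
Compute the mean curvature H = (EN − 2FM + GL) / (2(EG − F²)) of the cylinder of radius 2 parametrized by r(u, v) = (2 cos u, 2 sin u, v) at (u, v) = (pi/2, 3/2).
H = -1/4

With E = 4, F = 0, G = 1, L = -2, M = 0, N = 0, assemble
  H = (EN − 2FM + GL) / (2(EG − F²)) = -1/4.
At (u, v) = (pi/2, 3/2): H = -1/4.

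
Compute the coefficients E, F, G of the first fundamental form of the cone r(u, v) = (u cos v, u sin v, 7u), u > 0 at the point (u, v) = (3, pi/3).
E = 50;  F = 0;  G = 9

Partials: r_u = (cos(v), sin(v), 7), r_v = (-u*sin(v), u*cos(v), 0). As functions of (u, v):
  E = r_u · r_u = 50,
  F = r_u · r_v = 0,
  G = r_v · r_v = u^2.
Evaluating at (u, v) = (3, pi/3): E = 50, F = 0, G = 9.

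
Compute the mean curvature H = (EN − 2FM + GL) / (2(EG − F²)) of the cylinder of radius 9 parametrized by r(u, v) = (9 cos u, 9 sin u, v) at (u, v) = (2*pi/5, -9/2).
H = -1/18

With E = 81, F = 0, G = 1, L = -9, M = 0, N = 0, assemble
  H = (EN − 2FM + GL) / (2(EG − F²)) = -1/18.
At (u, v) = (2*pi/5, -9/2): H = -1/18.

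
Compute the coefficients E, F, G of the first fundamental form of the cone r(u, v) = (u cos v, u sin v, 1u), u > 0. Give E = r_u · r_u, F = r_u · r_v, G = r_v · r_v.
E = 2;  F = 0;  G = u^2

Compute partials: r_u = (cos(v), sin(v), 1), r_v = (-u*sin(v), u*cos(v), 0). Then
  E = r_u · r_u = 2,
  F = r_u · r_v = 0,
  G = r_v · r_v = u^2.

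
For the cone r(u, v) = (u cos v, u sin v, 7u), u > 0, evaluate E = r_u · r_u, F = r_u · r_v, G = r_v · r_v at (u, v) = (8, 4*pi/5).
E = 50;  F = 0;  G = 64

Partials: r_u = (cos(v), sin(v), 7), r_v = (-u*sin(v), u*cos(v), 0). As functions of (u, v):
  E = r_u · r_u = 50,
  F = r_u · r_v = 0,
  G = r_v · r_v = u^2.
Evaluating at (u, v) = (8, 4*pi/5): E = 50, F = 0, G = 64.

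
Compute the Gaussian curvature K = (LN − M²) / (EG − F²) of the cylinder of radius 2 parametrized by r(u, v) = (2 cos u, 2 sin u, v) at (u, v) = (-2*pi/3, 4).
K = 0

Coefficients of the first fundamental form: E = 4, F = 0, G = 1.
Coefficients of the second fundamental form: L = -2, M = 0, N = 0.
Assemble K = (LN − M²)/(EG − F²) = 0. At (u, v) = (-2*pi/3, 4): K = 0.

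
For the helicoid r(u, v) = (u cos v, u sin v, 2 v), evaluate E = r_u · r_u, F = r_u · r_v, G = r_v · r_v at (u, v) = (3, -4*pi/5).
E = 1;  F = 0;  G = 13

Partials: r_u = (cos(v), sin(v), 0), r_v = (-u*sin(v), u*cos(v), 2). As functions of (u, v):
  E = r_u · r_u = 1,
  F = r_u · r_v = 0,
  G = r_v · r_v = u^2 + 4.
Evaluating at (u, v) = (3, -4*pi/5): E = 1, F = 0, G = 13.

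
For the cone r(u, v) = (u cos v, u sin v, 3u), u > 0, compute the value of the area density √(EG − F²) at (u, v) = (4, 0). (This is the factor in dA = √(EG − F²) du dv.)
√(EG − F²)|_{(4, 0)} = 4*sqrt(10)

E = 10, F = 0, G = u^2, so EG − F² = 10*u^2. Taking the positive square root: √(EG − F²) = sqrt(10)*Abs(u). At (u, v) = (4, 0): 4*sqrt(10).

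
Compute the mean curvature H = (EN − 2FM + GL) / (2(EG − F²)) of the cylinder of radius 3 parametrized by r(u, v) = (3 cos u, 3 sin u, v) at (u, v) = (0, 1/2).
H = -1/6

With E = 9, F = 0, G = 1, L = -3, M = 0, N = 0, assemble
  H = (EN − 2FM + GL) / (2(EG − F²)) = -1/6.
At (u, v) = (0, 1/2): H = -1/6.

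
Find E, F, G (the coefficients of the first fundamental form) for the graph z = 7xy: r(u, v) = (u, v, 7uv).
E = 49*v^2 + 1;  F = 49*u*v;  G = 49*u^2 + 1

Compute partials: r_u = (1, 0, 7*v), r_v = (0, 1, 7*u). Then
  E = r_u · r_u = 49*v^2 + 1,
  F = r_u · r_v = 49*u*v,
  G = r_v · r_v = 49*u^2 + 1.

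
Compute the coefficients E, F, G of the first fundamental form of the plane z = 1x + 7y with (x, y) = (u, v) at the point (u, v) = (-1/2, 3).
E = 2;  F = 7;  G = 50

Partials: r_u = (1, 0, 1), r_v = (0, 1, 7). As functions of (u, v):
  E = r_u · r_u = 2,
  F = r_u · r_v = 7,
  G = r_v · r_v = 50.
Evaluating at (u, v) = (-1/2, 3): E = 2, F = 7, G = 50.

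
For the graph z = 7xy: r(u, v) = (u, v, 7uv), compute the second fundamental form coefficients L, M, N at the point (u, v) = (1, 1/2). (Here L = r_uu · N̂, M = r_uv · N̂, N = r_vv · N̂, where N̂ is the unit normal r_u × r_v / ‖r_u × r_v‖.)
L = 0;  M = 14*sqrt(249)/249;  N = 0

Compute the unit normal N̂(u, v) = (-7*v/sqrt(49*u^2 + 49*v^2 + 1), -7*u/sqrt(49*u^2 + 49*v^2 + 1), 1/sqrt(49*u^2 + 49*v^2 + 1)), and the second partials r_uu, r_uv, r_vv. Take dot products:
  L(u, v) = r_uu · N̂ = 0,
  M(u, v) = r_uv · N̂ = 7/sqrt(49*u^2 + 49*v^2 + 1),
  N(u, v) = r_vv · N̂ = 0.
Evaluating at (u, v) = (1, 1/2):
  L = 0, M = 14*sqrt(249)/249, N = 0.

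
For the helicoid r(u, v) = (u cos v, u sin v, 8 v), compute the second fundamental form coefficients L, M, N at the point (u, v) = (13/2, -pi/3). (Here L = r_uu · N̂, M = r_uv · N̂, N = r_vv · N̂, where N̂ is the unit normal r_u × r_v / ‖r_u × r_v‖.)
L = 0;  M = -16*sqrt(17)/85;  N = 0

Compute the unit normal N̂(u, v) = (8*sin(v)/sqrt(u^2 + 64), -8*cos(v)/sqrt(u^2 + 64), u/sqrt(u^2 + 64)), and the second partials r_uu, r_uv, r_vv. Take dot products:
  L(u, v) = r_uu · N̂ = 0,
  M(u, v) = r_uv · N̂ = -8/sqrt(u^2 + 64),
  N(u, v) = r_vv · N̂ = 0.
Evaluating at (u, v) = (13/2, -pi/3):
  L = 0, M = -16*sqrt(17)/85, N = 0.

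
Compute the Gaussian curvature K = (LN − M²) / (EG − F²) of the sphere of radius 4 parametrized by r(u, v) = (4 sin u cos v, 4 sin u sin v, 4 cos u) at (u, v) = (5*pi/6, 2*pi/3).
K = 1/16

Coefficients of the first fundamental form: E = 16, F = 0, G = 16*sin(u)^2.
Coefficients of the second fundamental form: L = -4*sin(u)/Abs(sin(u)), M = 0, N = -4*sin(u)^3/Abs(sin(u)).
Assemble K = (LN − M²)/(EG − F²) = 1/16. At (u, v) = (5*pi/6, 2*pi/3): K = 1/16.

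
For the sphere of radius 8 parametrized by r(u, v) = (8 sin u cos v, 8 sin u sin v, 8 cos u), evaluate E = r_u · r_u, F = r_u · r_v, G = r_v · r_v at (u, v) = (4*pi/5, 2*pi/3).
E = 64;  F = 0;  G = 40 - 8*sqrt(5)

Partials: r_u = (8*cos(u)*cos(v), 8*sin(v)*cos(u), -8*sin(u)), r_v = (-8*sin(u)*sin(v), 8*sin(u)*cos(v), 0). As functions of (u, v):
  E = r_u · r_u = 64,
  F = r_u · r_v = 0,
  G = r_v · r_v = 64*sin(u)^2.
Evaluating at (u, v) = (4*pi/5, 2*pi/3): E = 64, F = 0, G = 40 - 8*sqrt(5).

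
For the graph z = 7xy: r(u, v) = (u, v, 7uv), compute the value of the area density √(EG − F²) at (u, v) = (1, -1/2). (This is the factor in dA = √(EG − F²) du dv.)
√(EG − F²)|_{(1, -1/2)} = sqrt(249)/2

E = 49*v^2 + 1, F = 49*u*v, G = 49*u^2 + 1, so EG − F² = 49*u^2 + 49*v^2 + 1. Taking the positive square root: √(EG − F²) = sqrt(49*u^2 + 49*v^2 + 1). At (u, v) = (1, -1/2): sqrt(249)/2.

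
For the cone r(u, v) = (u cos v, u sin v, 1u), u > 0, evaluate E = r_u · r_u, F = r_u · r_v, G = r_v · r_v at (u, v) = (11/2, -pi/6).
E = 2;  F = 0;  G = 121/4

Partials: r_u = (cos(v), sin(v), 1), r_v = (-u*sin(v), u*cos(v), 0). As functions of (u, v):
  E = r_u · r_u = 2,
  F = r_u · r_v = 0,
  G = r_v · r_v = u^2.
Evaluating at (u, v) = (11/2, -pi/6): E = 2, F = 0, G = 121/4.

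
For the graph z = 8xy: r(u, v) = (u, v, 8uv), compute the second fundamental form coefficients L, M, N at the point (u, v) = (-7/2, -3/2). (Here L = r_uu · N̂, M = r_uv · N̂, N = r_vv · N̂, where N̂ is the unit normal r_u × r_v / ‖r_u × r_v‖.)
L = 0;  M = 8*sqrt(929)/929;  N = 0

Compute the unit normal N̂(u, v) = (-8*v/sqrt(64*u^2 + 64*v^2 + 1), -8*u/sqrt(64*u^2 + 64*v^2 + 1), 1/sqrt(64*u^2 + 64*v^2 + 1)), and the second partials r_uu, r_uv, r_vv. Take dot products:
  L(u, v) = r_uu · N̂ = 0,
  M(u, v) = r_uv · N̂ = 8/sqrt(64*u^2 + 64*v^2 + 1),
  N(u, v) = r_vv · N̂ = 0.
Evaluating at (u, v) = (-7/2, -3/2):
  L = 0, M = 8*sqrt(929)/929, N = 0.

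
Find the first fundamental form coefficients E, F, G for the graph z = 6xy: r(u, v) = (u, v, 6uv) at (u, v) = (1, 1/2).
E = 10;  F = 18;  G = 37

Partials: r_u = (1, 0, 6*v), r_v = (0, 1, 6*u). As functions of (u, v):
  E = r_u · r_u = 36*v^2 + 1,
  F = r_u · r_v = 36*u*v,
  G = r_v · r_v = 36*u^2 + 1.
Evaluating at (u, v) = (1, 1/2): E = 10, F = 18, G = 37.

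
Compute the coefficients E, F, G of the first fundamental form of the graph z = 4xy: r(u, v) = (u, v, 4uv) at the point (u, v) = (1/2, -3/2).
E = 37;  F = -12;  G = 5

Partials: r_u = (1, 0, 4*v), r_v = (0, 1, 4*u). As functions of (u, v):
  E = r_u · r_u = 16*v^2 + 1,
  F = r_u · r_v = 16*u*v,
  G = r_v · r_v = 16*u^2 + 1.
Evaluating at (u, v) = (1/2, -3/2): E = 37, F = -12, G = 5.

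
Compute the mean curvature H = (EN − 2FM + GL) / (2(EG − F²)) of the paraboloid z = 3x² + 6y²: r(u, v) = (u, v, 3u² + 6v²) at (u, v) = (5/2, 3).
H = 5247*sqrt(1522)/2316484

With E = 36*u^2 + 1, F = 72*u*v, G = 144*v^2 + 1, L = 6/sqrt(36*u^2 + 144*v^2 + 1), M = 0, N = 12/sqrt(36*u^2 + 144*v^2 + 1), assemble
  H = (EN − 2FM + GL) / (2(EG − F²)) = 9*(24*u^2 + 48*v^2 + 1)/(36*u^2 + 144*v^2 + 1)^(3/2).
At (u, v) = (5/2, 3): H = 5247*sqrt(1522)/2316484.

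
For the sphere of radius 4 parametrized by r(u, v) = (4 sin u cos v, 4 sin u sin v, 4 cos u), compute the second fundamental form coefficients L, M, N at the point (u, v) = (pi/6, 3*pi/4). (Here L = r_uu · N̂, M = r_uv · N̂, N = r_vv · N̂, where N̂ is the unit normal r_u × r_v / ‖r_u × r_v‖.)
L = -4;  M = 0;  N = -1

Compute the unit normal N̂(u, v) = (sin(u)^2*cos(v)/Abs(sin(u)), sin(u)^2*sin(v)/Abs(sin(u)), sin(2*u)/(2*Abs(sin(u)))), and the second partials r_uu, r_uv, r_vv. Take dot products:
  L(u, v) = r_uu · N̂ = -4*sin(u)/Abs(sin(u)),
  M(u, v) = r_uv · N̂ = 0,
  N(u, v) = r_vv · N̂ = -4*sin(u)^3/Abs(sin(u)).
Evaluating at (u, v) = (pi/6, 3*pi/4):
  L = -4, M = 0, N = -1.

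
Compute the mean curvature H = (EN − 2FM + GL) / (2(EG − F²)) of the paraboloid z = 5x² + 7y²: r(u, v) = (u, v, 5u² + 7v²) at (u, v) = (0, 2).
H = 3932*sqrt(785)/616225

With E = 100*u^2 + 1, F = 140*u*v, G = 196*v^2 + 1, L = 10/sqrt(100*u^2 + 196*v^2 + 1), M = 0, N = 14/sqrt(100*u^2 + 196*v^2 + 1), assemble
  H = (EN − 2FM + GL) / (2(EG − F²)) = 4*(175*u^2 + 245*v^2 + 3)/(100*u^2 + 196*v^2 + 1)^(3/2).
At (u, v) = (0, 2): H = 3932*sqrt(785)/616225.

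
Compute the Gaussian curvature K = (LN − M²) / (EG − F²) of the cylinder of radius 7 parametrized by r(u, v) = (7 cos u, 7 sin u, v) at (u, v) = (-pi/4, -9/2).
K = 0

Coefficients of the first fundamental form: E = 49, F = 0, G = 1.
Coefficients of the second fundamental form: L = -7, M = 0, N = 0.
Assemble K = (LN − M²)/(EG − F²) = 0. At (u, v) = (-pi/4, -9/2): K = 0.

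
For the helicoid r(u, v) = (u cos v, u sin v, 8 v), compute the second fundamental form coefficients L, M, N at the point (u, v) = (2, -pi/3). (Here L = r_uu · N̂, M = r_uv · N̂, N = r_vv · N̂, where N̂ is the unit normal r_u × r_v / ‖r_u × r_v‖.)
L = 0;  M = -4*sqrt(17)/17;  N = 0

Compute the unit normal N̂(u, v) = (8*sin(v)/sqrt(u^2 + 64), -8*cos(v)/sqrt(u^2 + 64), u/sqrt(u^2 + 64)), and the second partials r_uu, r_uv, r_vv. Take dot products:
  L(u, v) = r_uu · N̂ = 0,
  M(u, v) = r_uv · N̂ = -8/sqrt(u^2 + 64),
  N(u, v) = r_vv · N̂ = 0.
Evaluating at (u, v) = (2, -pi/3):
  L = 0, M = -4*sqrt(17)/17, N = 0.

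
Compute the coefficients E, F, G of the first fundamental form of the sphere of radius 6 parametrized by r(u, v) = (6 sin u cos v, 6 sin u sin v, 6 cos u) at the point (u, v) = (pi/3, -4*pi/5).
E = 36;  F = 0;  G = 27

Partials: r_u = (6*cos(u)*cos(v), 6*sin(v)*cos(u), -6*sin(u)), r_v = (-6*sin(u)*sin(v), 6*sin(u)*cos(v), 0). As functions of (u, v):
  E = r_u · r_u = 36,
  F = r_u · r_v = 0,
  G = r_v · r_v = 36*sin(u)^2.
Evaluating at (u, v) = (pi/3, -4*pi/5): E = 36, F = 0, G = 27.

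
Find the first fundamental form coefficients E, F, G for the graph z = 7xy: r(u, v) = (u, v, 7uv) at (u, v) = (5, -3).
E = 442;  F = -735;  G = 1226

Partials: r_u = (1, 0, 7*v), r_v = (0, 1, 7*u). As functions of (u, v):
  E = r_u · r_u = 49*v^2 + 1,
  F = r_u · r_v = 49*u*v,
  G = r_v · r_v = 49*u^2 + 1.
Evaluating at (u, v) = (5, -3): E = 442, F = -735, G = 1226.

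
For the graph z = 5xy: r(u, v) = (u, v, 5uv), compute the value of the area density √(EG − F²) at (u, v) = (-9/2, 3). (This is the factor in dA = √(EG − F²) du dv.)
√(EG − F²)|_{(-9/2, 3)} = sqrt(2929)/2

E = 25*v^2 + 1, F = 25*u*v, G = 25*u^2 + 1, so EG − F² = 25*u^2 + 25*v^2 + 1. Taking the positive square root: √(EG − F²) = sqrt(25*u^2 + 25*v^2 + 1). At (u, v) = (-9/2, 3): sqrt(2929)/2.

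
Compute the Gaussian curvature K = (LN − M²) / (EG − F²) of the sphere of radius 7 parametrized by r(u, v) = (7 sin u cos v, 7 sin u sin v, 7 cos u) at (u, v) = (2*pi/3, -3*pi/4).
K = 1/49

Coefficients of the first fundamental form: E = 49, F = 0, G = 49*sin(u)^2.
Coefficients of the second fundamental form: L = -7*sin(u)/Abs(sin(u)), M = 0, N = -7*sin(u)^3/Abs(sin(u)).
Assemble K = (LN − M²)/(EG − F²) = 1/49. At (u, v) = (2*pi/3, -3*pi/4): K = 1/49.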